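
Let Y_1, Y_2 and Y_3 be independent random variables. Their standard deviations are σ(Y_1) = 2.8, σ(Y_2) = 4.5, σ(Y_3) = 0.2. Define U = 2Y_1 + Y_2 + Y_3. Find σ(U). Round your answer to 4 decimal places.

7.1868

Var(Y_1) = 7.84, Var(Y_2) = 20.25, Var(Y_3) = 0.04
By independence, Var(U) = (2)²Var(Y_1) + (1)²Var(Y_2) + (1)²Var(Y_3)
= (2)²·7.84 + (1)²·20.25 + (1)²·0.04 = 51.65
σ(U) = √51.65 ≈ 7.1868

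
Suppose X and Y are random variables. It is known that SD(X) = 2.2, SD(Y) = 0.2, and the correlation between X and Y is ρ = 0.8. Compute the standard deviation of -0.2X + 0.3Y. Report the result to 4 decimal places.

0.3936

Var(X) = (2.2)² = 4.84;  Var(Y) = (0.2)² = 0.04
cov(X,Y) = ρ·SD(X)·SD(Y) = 0.8·2.2·0.2 = 0.352
Var(-0.2X + 0.3Y) = (-0.2)²·Var(X) + (0.3)²·Var(Y) + 2·(-0.2)·(0.3)·cov(X,Y)
= 0.04·4.84 + 0.09·0.04 + -0.12·0.352 = 0.15496
SD(-0.2X + 0.3Y) = √0.15496 ≈ 0.3936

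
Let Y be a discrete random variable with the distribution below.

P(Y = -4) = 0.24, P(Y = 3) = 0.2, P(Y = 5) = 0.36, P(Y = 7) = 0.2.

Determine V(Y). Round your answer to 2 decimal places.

16.37

E[Y] = (-4)(0.24) + (3)(0.2) + (5)(0.36) + (7)(0.2) = 2.84
E[Y²] = (-4)²(0.24) + (3)²(0.2) + (5)²(0.36) + (7)²(0.2) = 24.44
V(Y) = E[Y²] − (E[Y])² = 24.44 − (2.84)² = 16.3744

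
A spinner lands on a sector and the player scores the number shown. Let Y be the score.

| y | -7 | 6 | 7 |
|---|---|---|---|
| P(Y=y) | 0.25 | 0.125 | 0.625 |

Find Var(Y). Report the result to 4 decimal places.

E[Y] = (-7)(0.25) + (6)(0.125) + (7)(0.625) = 3.375
E[Y²] = (-7)²(0.25) + (6)²(0.125) + (7)²(0.625) = 47.375
Var(Y) = E[Y²] − (E[Y])² = 47.375 − (3.375)² = 35.984375

35.9844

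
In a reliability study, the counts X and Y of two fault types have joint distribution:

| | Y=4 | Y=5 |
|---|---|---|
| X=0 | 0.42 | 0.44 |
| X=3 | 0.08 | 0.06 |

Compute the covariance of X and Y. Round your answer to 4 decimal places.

E[X] = 0.42,  E[Y] = 4.5
E[XY] = 1.86
Cov(X,Y) = E[XY] − E[X]E[Y] = 1.86 − (0.42)(4.5) = -0.03

-0.0300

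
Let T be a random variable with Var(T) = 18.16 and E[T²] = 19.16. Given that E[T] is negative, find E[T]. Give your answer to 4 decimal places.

-1.0000

(E[T])² = E[T²] − Var(T) = 19.16 − 18.16 = 1
E[T] = −√1 = -1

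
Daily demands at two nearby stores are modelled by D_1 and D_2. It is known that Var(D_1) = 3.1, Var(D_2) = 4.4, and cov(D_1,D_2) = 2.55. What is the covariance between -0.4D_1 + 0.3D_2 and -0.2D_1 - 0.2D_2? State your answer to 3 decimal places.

cov(-0.4D_1 + 0.3D_2, -0.2D_1 - 0.2D_2) = (-0.4)(-0.2)Var(D_1) + (0.3)(-0.2)Var(D_2) + [(-0.4)(-0.2) + (0.3)(-0.2)]cov(D_1,D_2)
= 0.08·3.1 + -0.06·4.4 + 0.02·2.55 = 0.035

0.035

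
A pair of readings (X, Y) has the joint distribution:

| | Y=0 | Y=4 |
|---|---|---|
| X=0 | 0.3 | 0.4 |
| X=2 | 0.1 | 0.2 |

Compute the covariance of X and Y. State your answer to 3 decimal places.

0.160

E[X] = 0.6,  E[Y] = 2.4
E[XY] = 1.6
Cov(X,Y) = E[XY] − E[X]E[Y] = 1.6 − (0.6)(2.4) = 0.16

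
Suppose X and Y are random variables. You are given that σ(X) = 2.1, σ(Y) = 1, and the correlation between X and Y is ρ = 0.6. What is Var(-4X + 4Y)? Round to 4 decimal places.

Var(X) = (2.1)² = 4.41;  Var(Y) = (1)² = 1
Cov(X,Y) = ρ·σ(X)·σ(Y) = 0.6·2.1·1 = 1.26
Var(-4X + 4Y) = (-4)²·Var(X) + (4)²·Var(Y) + 2·(-4)·(4)·Cov(X,Y)
= 16·4.41 + 16·1 + -32·1.26 = 46.24

46.2400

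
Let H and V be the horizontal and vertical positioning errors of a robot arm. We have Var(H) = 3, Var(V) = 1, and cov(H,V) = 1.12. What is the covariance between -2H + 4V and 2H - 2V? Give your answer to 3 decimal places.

cov(-2H + 4V, 2H - 2V) = (-2)(2)Var(H) + (4)(-2)Var(V) + [(-2)(-2) + (4)(2)]cov(H,V)
= -4·3 + -8·1 + 12·1.12 = -6.56

-6.560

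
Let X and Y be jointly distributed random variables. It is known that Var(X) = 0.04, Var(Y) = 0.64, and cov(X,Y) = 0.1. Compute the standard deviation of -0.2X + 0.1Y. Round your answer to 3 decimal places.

Var(-0.2X + 0.1Y) = (-0.2)²·Var(X) + (0.1)²·Var(Y) + 2·(-0.2)·(0.1)·cov(X,Y)
= 0.04·0.04 + 0.01·0.64 + -0.04·0.1 = 0.004
SD(-0.2X + 0.1Y) = √0.004 ≈ 0.063

0.063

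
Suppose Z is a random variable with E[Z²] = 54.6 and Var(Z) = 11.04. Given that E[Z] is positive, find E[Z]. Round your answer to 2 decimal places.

6.60

(E[Z])² = E[Z²] − Var(Z) = 54.6 − 11.04 = 43.56
E[Z] = √43.56 = 6.6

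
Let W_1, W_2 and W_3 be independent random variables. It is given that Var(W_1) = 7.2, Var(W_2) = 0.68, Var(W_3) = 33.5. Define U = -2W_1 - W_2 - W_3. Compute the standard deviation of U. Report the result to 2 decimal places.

7.94

By independence, Var(U) = (-2)²Var(W_1) + (-1)²Var(W_2) + (-1)²Var(W_3)
= (-2)²·7.2 + (-1)²·0.68 + (-1)²·33.5 = 62.98
σ(U) = √62.98 ≈ 7.94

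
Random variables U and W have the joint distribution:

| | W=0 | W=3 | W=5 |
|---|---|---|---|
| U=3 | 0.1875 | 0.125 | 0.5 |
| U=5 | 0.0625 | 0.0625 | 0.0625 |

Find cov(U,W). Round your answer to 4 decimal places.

E[U] = 3.375,  E[W] = 3.375
E[UW] = 11.125
cov(U,W) = E[UW] − E[U]E[W] = 11.125 − (3.375)(3.375) = -0.265625

-0.2656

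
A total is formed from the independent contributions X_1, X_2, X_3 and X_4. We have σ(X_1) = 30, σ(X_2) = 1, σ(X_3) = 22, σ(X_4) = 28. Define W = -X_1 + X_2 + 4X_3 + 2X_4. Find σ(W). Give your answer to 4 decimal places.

var(X_1) = 900, var(X_2) = 1, var(X_3) = 484, var(X_4) = 784
By independence, var(W) = (-1)²var(X_1) + (1)²var(X_2) + (4)²var(X_3) + (2)²var(X_4)
= (-1)²·900 + (1)²·1 + (4)²·484 + (2)²·784 = 11781
σ(W) = √11781 ≈ 108.5403

108.5403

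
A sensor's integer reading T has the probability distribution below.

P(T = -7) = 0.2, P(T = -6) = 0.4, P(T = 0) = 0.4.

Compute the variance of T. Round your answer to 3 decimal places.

9.760

E[T] = (-7)(0.2) + (-6)(0.4) + (0)(0.4) = -3.8
E[T²] = (-7)²(0.2) + (-6)²(0.4) + (0)²(0.4) = 24.2
V(T) = E[T²] − (E[T])² = 24.2 − (-3.8)² = 9.76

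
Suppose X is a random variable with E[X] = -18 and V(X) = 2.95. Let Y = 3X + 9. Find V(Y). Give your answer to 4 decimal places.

V(3X + 9) = (3)²·V(X) = 9·2.95 = 26.55

26.5500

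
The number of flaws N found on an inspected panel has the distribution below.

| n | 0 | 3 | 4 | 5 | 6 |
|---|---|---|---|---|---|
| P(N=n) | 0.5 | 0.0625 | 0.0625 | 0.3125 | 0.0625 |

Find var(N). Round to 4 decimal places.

5.9844

E[N] = (0)(0.5) + (3)(0.0625) + (4)(0.0625) + (5)(0.3125) + (6)(0.0625) = 2.375
E[N²] = (0)²(0.5) + (3)²(0.0625) + (4)²(0.0625) + (5)²(0.3125) + (6)²(0.0625) = 11.625
var(N) = E[N²] − (E[N])² = 11.625 − (2.375)² = 5.984375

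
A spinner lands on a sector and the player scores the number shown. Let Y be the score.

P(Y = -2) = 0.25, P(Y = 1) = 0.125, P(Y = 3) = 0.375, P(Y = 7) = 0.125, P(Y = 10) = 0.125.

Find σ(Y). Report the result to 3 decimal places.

3.855

E[Y] = (-2)(0.25) + (1)(0.125) + (3)(0.375) + (7)(0.125) + (10)(0.125) = 2.875
E[Y²] = (-2)²(0.25) + (1)²(0.125) + (3)²(0.375) + (7)²(0.125) + (10)²(0.125) = 23.125
V(Y) = E[Y²] − (E[Y])² = 23.125 − (2.875)² = 14.859375
σ(Y) = √14.859375 ≈ 3.855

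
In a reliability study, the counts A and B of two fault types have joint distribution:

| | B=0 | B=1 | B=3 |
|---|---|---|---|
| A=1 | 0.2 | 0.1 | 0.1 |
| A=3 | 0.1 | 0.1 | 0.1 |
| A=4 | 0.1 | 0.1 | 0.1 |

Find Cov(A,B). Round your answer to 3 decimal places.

0.200

E[A] = 2.5,  E[B] = 1.2
E[AB] = 3.2
Cov(A,B) = E[AB] − E[A]E[B] = 3.2 − (2.5)(1.2) = 0.2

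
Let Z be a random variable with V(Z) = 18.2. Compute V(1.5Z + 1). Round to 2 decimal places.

V(1.5Z + 1) = (1.5)²·V(Z) = 2.25·18.2 = 40.95

40.95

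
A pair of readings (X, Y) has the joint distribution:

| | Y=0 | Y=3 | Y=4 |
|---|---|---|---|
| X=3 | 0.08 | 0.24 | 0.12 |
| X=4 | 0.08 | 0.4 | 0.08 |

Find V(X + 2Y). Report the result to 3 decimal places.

E[X] = 3.56,  E[Y] = 2.72,  E[XY] = 9.68
V(X) = 12.92 − (3.56)² = 0.2464;  V(Y) = 8.96 − (2.72)² = 1.5616
cov(X,Y) = 9.68 − (3.56)(2.72) = -0.0032
V(X + 2Y) = (1)²·0.2464 + (2)²·1.5616 + 2·(1)·(2)·-0.0032 = 6.48

6.480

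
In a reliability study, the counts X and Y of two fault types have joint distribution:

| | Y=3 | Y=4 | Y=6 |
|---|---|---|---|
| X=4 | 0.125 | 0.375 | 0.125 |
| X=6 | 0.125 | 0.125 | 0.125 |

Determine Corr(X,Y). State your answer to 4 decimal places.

E[X] = 4.75,  E[Y] = 4.25
E[XY] = 20.25
cov(X,Y) = E[XY] − E[X]E[Y] = 20.25 − (4.75)(4.25) = 0.0625
var(X) = 0.9375,  var(Y) = 1.1875
ρ = 0.0625 / √(0.9375·1.1875) ≈ 0.0592

0.0592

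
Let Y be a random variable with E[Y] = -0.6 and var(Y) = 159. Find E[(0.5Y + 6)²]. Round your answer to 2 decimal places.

E[0.5Y + 6] = 0.5·-0.6 + 6 = 5.7
var(0.5Y + 6) = (0.5)²·159 = 39.75
E[(0.5Y + 6)²] = var((0.5Y + 6)) + (E[(0.5Y + 6)])² = 39.75 + (5.7)² = 72.24

72.24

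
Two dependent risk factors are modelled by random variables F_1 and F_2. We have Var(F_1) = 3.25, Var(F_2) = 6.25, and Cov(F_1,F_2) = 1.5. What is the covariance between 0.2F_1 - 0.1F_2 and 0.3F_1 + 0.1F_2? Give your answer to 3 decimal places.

Cov(0.2F_1 - 0.1F_2, 0.3F_1 + 0.1F_2) = (0.2)(0.3)Var(F_1) + (-0.1)(0.1)Var(F_2) + [(0.2)(0.1) + (-0.1)(0.3)]Cov(F_1,F_2)
= 0.06·3.25 + -0.01·6.25 + -0.01·1.5 = 0.1175

0.118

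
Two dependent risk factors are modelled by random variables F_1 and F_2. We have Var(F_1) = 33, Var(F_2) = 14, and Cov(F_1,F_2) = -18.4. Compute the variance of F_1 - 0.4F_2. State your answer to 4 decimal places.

Var(F_1 - 0.4F_2) = (1)²·Var(F_1) + (-0.4)²·Var(F_2) + 2·(1)·(-0.4)·Cov(F_1,F_2)
= 1·33 + 0.16·14 + -0.8·-18.4 = 49.96

49.9600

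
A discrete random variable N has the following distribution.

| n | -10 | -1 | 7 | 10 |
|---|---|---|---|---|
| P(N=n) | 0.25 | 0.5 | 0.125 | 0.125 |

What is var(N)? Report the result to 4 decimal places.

E[N] = (-10)(0.25) + (-1)(0.5) + (7)(0.125) + (10)(0.125) = -0.875
E[N²] = (-10)²(0.25) + (-1)²(0.5) + (7)²(0.125) + (10)²(0.125) = 44.125
var(N) = E[N²] − (E[N])² = 44.125 − (-0.875)² = 43.359375

43.3594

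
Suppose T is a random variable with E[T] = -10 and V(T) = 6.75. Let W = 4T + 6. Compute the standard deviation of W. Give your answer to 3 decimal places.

10.392

V(4T + 6) = (4)²·6.75 = 108
SD(W) = √108 ≈ 10.392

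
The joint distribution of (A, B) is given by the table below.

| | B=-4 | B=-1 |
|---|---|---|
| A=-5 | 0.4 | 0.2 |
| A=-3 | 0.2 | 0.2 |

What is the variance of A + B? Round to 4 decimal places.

3.6000

E[A] = -4.2,  E[B] = -2.8,  E[AB] = 12
V(A) = 18.6 − (-4.2)² = 0.96;  V(B) = 10 − (-2.8)² = 2.16
Cov(A,B) = 12 − (-4.2)(-2.8) = 0.24
V(A + B) = (1)²·0.96 + (1)²·2.16 + 2·(1)·(1)·0.24 = 3.6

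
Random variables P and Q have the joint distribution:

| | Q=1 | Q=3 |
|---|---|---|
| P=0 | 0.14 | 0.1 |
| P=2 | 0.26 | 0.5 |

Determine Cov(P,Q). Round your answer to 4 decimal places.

E[P] = 1.52,  E[Q] = 2.2
E[PQ] = 3.52
Cov(P,Q) = E[PQ] − E[P]E[Q] = 3.52 − (1.52)(2.2) = 0.176

0.1760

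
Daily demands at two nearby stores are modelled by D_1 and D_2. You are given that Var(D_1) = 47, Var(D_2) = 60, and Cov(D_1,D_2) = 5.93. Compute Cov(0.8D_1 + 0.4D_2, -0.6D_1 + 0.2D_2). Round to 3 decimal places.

-18.234

Cov(0.8D_1 + 0.4D_2, -0.6D_1 + 0.2D_2) = (0.8)(-0.6)Var(D_1) + (0.4)(0.2)Var(D_2) + [(0.8)(0.2) + (0.4)(-0.6)]Cov(D_1,D_2)
= -0.48·47 + 0.08·60 + -0.08·5.93 = -18.2344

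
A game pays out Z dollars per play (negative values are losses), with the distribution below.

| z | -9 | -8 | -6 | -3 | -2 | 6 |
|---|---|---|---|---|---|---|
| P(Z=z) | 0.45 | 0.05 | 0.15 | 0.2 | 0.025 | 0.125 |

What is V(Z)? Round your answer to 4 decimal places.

E[Z] = (-9)(0.45) + (-8)(0.05) + (-6)(0.15) + (-3)(0.2) + (-2)(0.025) + (6)(0.125) = -5.25
E[Z²] = (-9)²(0.45) + (-8)²(0.05) + (-6)²(0.15) + (-3)²(0.2) + (-2)²(0.025) + (6)²(0.125) = 51.45
V(Z) = E[Z²] − (E[Z])² = 51.45 − (-5.25)² = 23.8875

23.8875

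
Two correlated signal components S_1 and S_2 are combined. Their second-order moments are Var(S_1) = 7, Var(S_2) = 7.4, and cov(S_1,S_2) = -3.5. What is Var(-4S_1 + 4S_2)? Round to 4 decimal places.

342.4000

Var(-4S_1 + 4S_2) = (-4)²·Var(S_1) + (4)²·Var(S_2) + 2·(-4)·(4)·cov(S_1,S_2)
= 16·7 + 16·7.4 + -32·-3.5 = 342.4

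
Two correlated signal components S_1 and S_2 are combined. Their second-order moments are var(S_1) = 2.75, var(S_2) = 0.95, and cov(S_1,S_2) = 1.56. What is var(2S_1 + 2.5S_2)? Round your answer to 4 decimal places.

var(2S_1 + 2.5S_2) = (2)²·var(S_1) + (2.5)²·var(S_2) + 2·(2)·(2.5)·cov(S_1,S_2)
= 4·2.75 + 6.25·0.95 + 10·1.56 = 32.5375

32.5375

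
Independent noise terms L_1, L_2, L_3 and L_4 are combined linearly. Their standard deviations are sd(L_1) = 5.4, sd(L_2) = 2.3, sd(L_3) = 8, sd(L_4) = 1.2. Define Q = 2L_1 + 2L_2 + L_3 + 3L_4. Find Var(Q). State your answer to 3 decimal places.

Var(L_1) = 29.16, Var(L_2) = 5.29, Var(L_3) = 64, Var(L_4) = 1.44
By independence, Var(Q) = (2)²Var(L_1) + (2)²Var(L_2) + (1)²Var(L_3) + (3)²Var(L_4)
= (2)²·29.16 + (2)²·5.29 + (1)²·64 + (3)²·1.44 = 214.76

214.760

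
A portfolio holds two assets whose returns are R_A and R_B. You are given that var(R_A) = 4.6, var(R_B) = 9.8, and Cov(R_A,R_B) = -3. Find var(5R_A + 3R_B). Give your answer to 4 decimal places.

113.2000

var(5R_A + 3R_B) = (5)²·var(R_A) + (3)²·var(R_B) + 2·(5)·(3)·Cov(R_A,R_B)
= 25·4.6 + 9·9.8 + 30·-3 = 113.2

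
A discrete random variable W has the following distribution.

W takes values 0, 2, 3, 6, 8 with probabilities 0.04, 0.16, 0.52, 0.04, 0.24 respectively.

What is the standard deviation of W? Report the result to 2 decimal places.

2.41

E[W] = (0)(0.04) + (2)(0.16) + (3)(0.52) + (6)(0.04) + (8)(0.24) = 4.04
E[W²] = (0)²(0.04) + (2)²(0.16) + (3)²(0.52) + (6)²(0.04) + (8)²(0.24) = 22.12
Var(W) = E[W²] − (E[W])² = 22.12 − (4.04)² = 5.7984
sd(W) = √5.7984 ≈ 2.41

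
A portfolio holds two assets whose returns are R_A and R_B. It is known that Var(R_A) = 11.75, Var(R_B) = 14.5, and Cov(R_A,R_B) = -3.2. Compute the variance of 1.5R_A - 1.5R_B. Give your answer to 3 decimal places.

73.463

Var(1.5R_A - 1.5R_B) = (1.5)²·Var(R_A) + (-1.5)²·Var(R_B) + 2·(1.5)·(-1.5)·Cov(R_A,R_B)
= 2.25·11.75 + 2.25·14.5 + -4.5·-3.2 = 73.4625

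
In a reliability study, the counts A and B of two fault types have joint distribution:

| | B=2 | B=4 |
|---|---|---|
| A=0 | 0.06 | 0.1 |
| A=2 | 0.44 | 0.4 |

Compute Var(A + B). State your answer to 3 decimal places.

E[A] = 1.68,  E[B] = 3,  E[AB] = 4.96
Var(A) = 3.36 − (1.68)² = 0.5376;  Var(B) = 10 − (3)² = 1
Cov(A,B) = 4.96 − (1.68)(3) = -0.08
Var(A + B) = (1)²·0.5376 + (1)²·1 + 2·(1)·(1)·-0.08 = 1.3776

1.378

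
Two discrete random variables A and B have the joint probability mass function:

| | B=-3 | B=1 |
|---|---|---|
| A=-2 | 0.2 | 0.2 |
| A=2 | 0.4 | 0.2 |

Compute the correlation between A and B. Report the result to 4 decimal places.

-0.1667

E[A] = 0.4,  E[B] = -1.4
E[AB] = -1.2
Cov(A,B) = E[AB] − E[A]E[B] = -1.2 − (0.4)(-1.4) = -0.64
V(A) = 3.84,  V(B) = 3.84
ρ = -0.64 / √(3.84·3.84) ≈ -0.1667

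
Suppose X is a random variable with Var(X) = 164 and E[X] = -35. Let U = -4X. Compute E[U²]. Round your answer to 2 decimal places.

E[-4X] = -4·-35 = 140
Var(-4X) = (-4)²·164 = 2624
E[U²] = Var(U) + (E[U])² = 2624 + (140)² = 22224

22224.00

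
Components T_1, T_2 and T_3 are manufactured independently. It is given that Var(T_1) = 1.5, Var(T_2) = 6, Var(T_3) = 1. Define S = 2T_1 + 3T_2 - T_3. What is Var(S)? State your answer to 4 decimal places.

61.0000

By independence, Var(S) = (2)²Var(T_1) + (3)²Var(T_2) + (-1)²Var(T_3)
= (2)²·1.5 + (3)²·6 + (-1)²·1 = 61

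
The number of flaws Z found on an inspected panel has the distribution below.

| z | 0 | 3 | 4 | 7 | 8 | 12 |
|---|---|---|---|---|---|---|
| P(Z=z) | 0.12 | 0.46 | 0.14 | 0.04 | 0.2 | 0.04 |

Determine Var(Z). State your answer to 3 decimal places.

8.410

E[Z] = (0)(0.12) + (3)(0.46) + (4)(0.14) + (7)(0.04) + (8)(0.2) + (12)(0.04) = 4.3
E[Z²] = (0)²(0.12) + (3)²(0.46) + (4)²(0.14) + (7)²(0.04) + (8)²(0.2) + (12)²(0.04) = 26.9
Var(Z) = E[Z²] − (E[Z])² = 26.9 − (4.3)² = 8.41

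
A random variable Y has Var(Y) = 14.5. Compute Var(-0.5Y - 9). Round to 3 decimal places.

3.625

Var(-0.5Y - 9) = (-0.5)²·Var(Y) = 0.25·14.5 = 3.625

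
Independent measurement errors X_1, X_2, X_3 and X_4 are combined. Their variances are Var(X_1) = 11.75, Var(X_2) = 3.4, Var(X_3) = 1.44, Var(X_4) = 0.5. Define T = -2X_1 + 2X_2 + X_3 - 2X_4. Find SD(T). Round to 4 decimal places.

By independence, Var(T) = (-2)²Var(X_1) + (2)²Var(X_2) + (1)²Var(X_3) + (-2)²Var(X_4)
= (-2)²·11.75 + (2)²·3.4 + (1)²·1.44 + (-2)²·0.5 = 64.04
SD(T) = √64.04 ≈ 8.0025

8.0025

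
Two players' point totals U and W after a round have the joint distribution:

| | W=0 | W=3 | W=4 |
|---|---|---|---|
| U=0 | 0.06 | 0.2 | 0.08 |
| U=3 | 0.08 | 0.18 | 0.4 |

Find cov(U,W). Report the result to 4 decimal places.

E[U] = 1.98,  E[W] = 3.06
E[UW] = 6.42
cov(U,W) = E[UW] − E[U]E[W] = 6.42 − (1.98)(3.06) = 0.3612

0.3612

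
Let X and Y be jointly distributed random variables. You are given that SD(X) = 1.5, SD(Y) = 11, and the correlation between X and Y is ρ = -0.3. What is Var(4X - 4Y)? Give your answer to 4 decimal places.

Var(X) = (1.5)² = 2.25;  Var(Y) = (11)² = 121
Cov(X,Y) = ρ·SD(X)·SD(Y) = -0.3·1.5·11 = -4.95
Var(4X - 4Y) = (4)²·Var(X) + (-4)²·Var(Y) + 2·(4)·(-4)·Cov(X,Y)
= 16·2.25 + 16·121 + -32·-4.95 = 2130.4

2130.4000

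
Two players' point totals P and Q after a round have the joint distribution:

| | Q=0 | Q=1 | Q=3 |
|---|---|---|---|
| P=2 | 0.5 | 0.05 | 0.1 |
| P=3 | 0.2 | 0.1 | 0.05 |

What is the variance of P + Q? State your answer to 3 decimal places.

1.448

E[P] = 2.35,  E[Q] = 0.6,  E[PQ] = 1.45
Var(P) = 5.75 − (2.35)² = 0.2275;  Var(Q) = 1.5 − (0.6)² = 1.14
cov(P,Q) = 1.45 − (2.35)(0.6) = 0.04
Var(P + Q) = (1)²·0.2275 + (1)²·1.14 + 2·(1)·(1)·0.04 = 1.4475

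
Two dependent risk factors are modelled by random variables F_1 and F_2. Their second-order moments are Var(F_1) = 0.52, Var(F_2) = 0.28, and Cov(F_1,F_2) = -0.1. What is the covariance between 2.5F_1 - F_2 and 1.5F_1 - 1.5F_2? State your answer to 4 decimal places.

2.8950

Cov(2.5F_1 - F_2, 1.5F_1 - 1.5F_2) = (2.5)(1.5)Var(F_1) + (-1)(-1.5)Var(F_2) + [(2.5)(-1.5) + (-1)(1.5)]Cov(F_1,F_2)
= 3.75·0.52 + 1.5·0.28 + -5.25·-0.1 = 2.895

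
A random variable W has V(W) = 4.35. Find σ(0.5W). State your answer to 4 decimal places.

1.0428

V(0.5W) = (0.5)²·4.35 = 1.0875
σ(0.5W) = √1.0875 ≈ 1.0428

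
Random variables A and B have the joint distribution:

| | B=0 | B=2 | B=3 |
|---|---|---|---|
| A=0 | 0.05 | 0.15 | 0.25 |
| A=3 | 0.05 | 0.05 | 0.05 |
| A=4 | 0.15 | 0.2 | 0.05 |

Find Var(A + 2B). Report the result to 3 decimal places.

5.488

E[A] = 2.05,  E[B] = 1.85,  E[AB] = 2.95
Var(A) = 7.75 − (2.05)² = 3.5475;  Var(B) = 4.75 − (1.85)² = 1.3275
Cov(A,B) = 2.95 − (2.05)(1.85) = -0.8425
Var(A + 2B) = (1)²·3.5475 + (2)²·1.3275 + 2·(1)·(2)·-0.8425 = 5.4875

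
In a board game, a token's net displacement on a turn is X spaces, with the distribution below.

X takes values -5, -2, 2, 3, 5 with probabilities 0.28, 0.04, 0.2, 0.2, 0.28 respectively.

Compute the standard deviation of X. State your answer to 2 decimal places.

E[X] = (-5)(0.28) + (-2)(0.04) + (2)(0.2) + (3)(0.2) + (5)(0.28) = 0.92
E[X²] = (-5)²(0.28) + (-2)²(0.04) + (2)²(0.2) + (3)²(0.2) + (5)²(0.28) = 16.76
V(X) = E[X²] − (E[X])² = 16.76 − (0.92)² = 15.9136
sd(X) = √15.9136 ≈ 3.99

3.99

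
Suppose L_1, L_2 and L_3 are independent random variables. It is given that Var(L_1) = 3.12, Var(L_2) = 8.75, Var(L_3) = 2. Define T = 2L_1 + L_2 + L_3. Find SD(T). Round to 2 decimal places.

4.82

By independence, Var(T) = (2)²Var(L_1) + (1)²Var(L_2) + (1)²Var(L_3)
= (2)²·3.12 + (1)²·8.75 + (1)²·2 = 23.23
SD(T) = √23.23 ≈ 4.82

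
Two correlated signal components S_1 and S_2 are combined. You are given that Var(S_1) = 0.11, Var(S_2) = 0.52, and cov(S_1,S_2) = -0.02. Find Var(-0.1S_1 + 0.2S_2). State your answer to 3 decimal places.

0.023

Var(-0.1S_1 + 0.2S_2) = (-0.1)²·Var(S_1) + (0.2)²·Var(S_2) + 2·(-0.1)·(0.2)·cov(S_1,S_2)
= 0.01·0.11 + 0.04·0.52 + -0.04·-0.02 = 0.0227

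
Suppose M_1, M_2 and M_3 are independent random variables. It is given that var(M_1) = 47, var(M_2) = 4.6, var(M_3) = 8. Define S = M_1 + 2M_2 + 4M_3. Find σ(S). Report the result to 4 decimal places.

By independence, var(S) = (1)²var(M_1) + (2)²var(M_2) + (4)²var(M_3)
= (1)²·47 + (2)²·4.6 + (4)²·8 = 193.4
σ(S) = √193.4 ≈ 13.9068

13.9068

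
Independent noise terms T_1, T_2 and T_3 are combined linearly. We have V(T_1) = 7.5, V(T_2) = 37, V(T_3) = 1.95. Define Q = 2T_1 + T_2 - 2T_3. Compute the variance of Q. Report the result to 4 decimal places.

74.8000

By independence, V(Q) = (2)²V(T_1) + (1)²V(T_2) + (-2)²V(T_3)
= (2)²·7.5 + (1)²·37 + (-2)²·1.95 = 74.8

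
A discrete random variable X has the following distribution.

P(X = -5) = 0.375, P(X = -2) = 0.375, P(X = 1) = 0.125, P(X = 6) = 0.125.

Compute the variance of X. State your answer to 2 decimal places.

12.44

E[X] = (-5)(0.375) + (-2)(0.375) + (1)(0.125) + (6)(0.125) = -1.75
E[X²] = (-5)²(0.375) + (-2)²(0.375) + (1)²(0.125) + (6)²(0.125) = 15.5
var(X) = E[X²] − (E[X])² = 15.5 − (-1.75)² = 12.4375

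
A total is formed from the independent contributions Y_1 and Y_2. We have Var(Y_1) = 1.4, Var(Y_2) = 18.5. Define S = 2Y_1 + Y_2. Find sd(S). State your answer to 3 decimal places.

By independence, Var(S) = (2)²Var(Y_1) + (1)²Var(Y_2)
= (2)²·1.4 + (1)²·18.5 = 24.1
sd(S) = √24.1 ≈ 4.909

4.909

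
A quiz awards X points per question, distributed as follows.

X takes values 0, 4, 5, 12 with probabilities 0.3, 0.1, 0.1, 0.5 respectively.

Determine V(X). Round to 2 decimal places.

28.49

E[X] = (0)(0.3) + (4)(0.1) + (5)(0.1) + (12)(0.5) = 6.9
E[X²] = (0)²(0.3) + (4)²(0.1) + (5)²(0.1) + (12)²(0.5) = 76.1
V(X) = E[X²] − (E[X])² = 76.1 − (6.9)² = 28.49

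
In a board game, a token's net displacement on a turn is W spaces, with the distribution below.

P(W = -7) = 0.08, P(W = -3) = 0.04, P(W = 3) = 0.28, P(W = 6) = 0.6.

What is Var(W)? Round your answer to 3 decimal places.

14.262

E[W] = (-7)(0.08) + (-3)(0.04) + (3)(0.28) + (6)(0.6) = 3.76
E[W²] = (-7)²(0.08) + (-3)²(0.04) + (3)²(0.28) + (6)²(0.6) = 28.4
Var(W) = E[W²] − (E[W])² = 28.4 − (3.76)² = 14.2624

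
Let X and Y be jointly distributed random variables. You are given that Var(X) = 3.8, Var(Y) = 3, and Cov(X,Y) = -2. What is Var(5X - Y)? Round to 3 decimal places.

Var(5X - Y) = (5)²·Var(X) + (-1)²·Var(Y) + 2·(5)·(-1)·Cov(X,Y)
= 25·3.8 + 1·3 + -10·-2 = 118

118.000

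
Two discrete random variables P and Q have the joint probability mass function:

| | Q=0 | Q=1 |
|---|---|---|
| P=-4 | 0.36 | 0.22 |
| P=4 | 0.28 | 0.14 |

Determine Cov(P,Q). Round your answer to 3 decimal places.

-0.090

E[P] = -0.64,  E[Q] = 0.36
E[PQ] = -0.32
Cov(P,Q) = E[PQ] − E[P]E[Q] = -0.32 − (-0.64)(0.36) = -0.0896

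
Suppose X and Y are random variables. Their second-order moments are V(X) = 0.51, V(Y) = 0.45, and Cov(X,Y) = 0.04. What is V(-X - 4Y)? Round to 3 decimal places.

V(-X - 4Y) = (-1)²·V(X) + (-4)²·V(Y) + 2·(-1)·(-4)·Cov(X,Y)
= 1·0.51 + 16·0.45 + 8·0.04 = 8.03

8.030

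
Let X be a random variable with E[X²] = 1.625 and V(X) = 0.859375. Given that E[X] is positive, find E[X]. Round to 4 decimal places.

0.8750

(E[X])² = E[X²] − V(X) = 1.625 − 0.859375 = 0.765625
E[X] = √0.765625 = 0.875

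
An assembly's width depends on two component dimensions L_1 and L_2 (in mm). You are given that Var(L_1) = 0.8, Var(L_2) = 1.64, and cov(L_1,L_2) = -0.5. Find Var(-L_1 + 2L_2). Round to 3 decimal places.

9.360

Var(-L_1 + 2L_2) = (-1)²·Var(L_1) + (2)²·Var(L_2) + 2·(-1)·(2)·cov(L_1,L_2)
= 1·0.8 + 4·1.64 + -4·-0.5 = 9.36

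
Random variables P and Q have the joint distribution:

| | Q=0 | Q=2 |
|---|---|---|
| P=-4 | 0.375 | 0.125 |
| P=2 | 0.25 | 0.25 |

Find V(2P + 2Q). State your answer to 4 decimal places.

E[P] = -1,  E[Q] = 0.75,  E[PQ] = 0
V(P) = 10 − (-1)² = 9;  V(Q) = 1.5 − (0.75)² = 0.9375
cov(P,Q) = 0 − (-1)(0.75) = 0.75
V(2P + 2Q) = (2)²·9 + (2)²·0.9375 + 2·(2)·(2)·0.75 = 45.75

45.7500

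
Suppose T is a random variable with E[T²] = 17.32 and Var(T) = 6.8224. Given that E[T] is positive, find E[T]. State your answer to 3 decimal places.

(E[T])² = E[T²] − Var(T) = 17.32 − 6.8224 = 10.4976
E[T] = √10.4976 = 3.24

3.240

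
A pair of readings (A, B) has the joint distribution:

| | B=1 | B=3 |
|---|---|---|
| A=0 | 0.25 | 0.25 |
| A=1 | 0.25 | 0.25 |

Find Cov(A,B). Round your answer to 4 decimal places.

0.0000

E[A] = 0.5,  E[B] = 2
E[AB] = 1
Cov(A,B) = E[AB] − E[A]E[B] = 1 − (0.5)(2) = 0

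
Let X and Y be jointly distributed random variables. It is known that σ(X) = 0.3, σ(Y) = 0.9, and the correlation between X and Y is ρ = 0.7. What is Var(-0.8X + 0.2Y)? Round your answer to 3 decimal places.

0.030

Var(X) = (0.3)² = 0.09;  Var(Y) = (0.9)² = 0.81
Cov(X,Y) = ρ·σ(X)·σ(Y) = 0.7·0.3·0.9 = 0.189
Var(-0.8X + 0.2Y) = (-0.8)²·Var(X) + (0.2)²·Var(Y) + 2·(-0.8)·(0.2)·Cov(X,Y)
= 0.64·0.09 + 0.04·0.81 + -0.32·0.189 = 0.02952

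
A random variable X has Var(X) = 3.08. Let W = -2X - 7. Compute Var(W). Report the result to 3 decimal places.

12.320

Var(-2X - 7) = (-2)²·Var(X) = 4·3.08 = 12.32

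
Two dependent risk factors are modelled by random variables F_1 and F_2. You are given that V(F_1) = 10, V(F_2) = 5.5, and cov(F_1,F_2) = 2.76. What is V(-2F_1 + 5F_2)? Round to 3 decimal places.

V(-2F_1 + 5F_2) = (-2)²·V(F_1) + (5)²·V(F_2) + 2·(-2)·(5)·cov(F_1,F_2)
= 4·10 + 25·5.5 + -20·2.76 = 122.3

122.300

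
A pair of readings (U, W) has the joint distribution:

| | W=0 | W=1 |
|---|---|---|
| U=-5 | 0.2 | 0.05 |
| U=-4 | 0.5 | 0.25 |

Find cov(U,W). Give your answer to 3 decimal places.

0.025

E[U] = -4.25,  E[W] = 0.3
E[UW] = -1.25
cov(U,W) = E[UW] − E[U]E[W] = -1.25 − (-4.25)(0.3) = 0.025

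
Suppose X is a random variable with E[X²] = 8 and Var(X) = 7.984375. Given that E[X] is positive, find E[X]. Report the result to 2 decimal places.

(E[X])² = E[X²] − Var(X) = 8 − 7.984375 = 0.015625
E[X] = √0.015625 = 0.125

0.13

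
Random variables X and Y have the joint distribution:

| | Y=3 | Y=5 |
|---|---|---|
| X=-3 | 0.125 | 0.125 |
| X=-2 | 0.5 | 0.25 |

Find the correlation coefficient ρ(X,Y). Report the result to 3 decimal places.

-0.149

E[X] = -2.25,  E[Y] = 3.75
E[XY] = -8.5
Cov(X,Y) = E[XY] − E[X]E[Y] = -8.5 − (-2.25)(3.75) = -0.0625
Var(X) = 0.1875,  Var(Y) = 0.9375
ρ = -0.0625 / √(0.1875·0.9375) ≈ -0.149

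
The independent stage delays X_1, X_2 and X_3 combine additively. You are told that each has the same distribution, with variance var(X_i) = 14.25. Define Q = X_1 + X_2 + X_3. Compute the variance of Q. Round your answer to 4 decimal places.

42.7500

By independence, var(Q) = (1)²var(X_1) + (1)²var(X_2) + (1)²var(X_3)
= (1)²·14.25 + (1)²·14.25 + (1)²·14.25 = 42.75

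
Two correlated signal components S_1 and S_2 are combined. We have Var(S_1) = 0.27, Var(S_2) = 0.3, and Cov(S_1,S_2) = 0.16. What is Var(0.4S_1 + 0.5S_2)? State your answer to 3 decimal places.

Var(0.4S_1 + 0.5S_2) = (0.4)²·Var(S_1) + (0.5)²·Var(S_2) + 2·(0.4)·(0.5)·Cov(S_1,S_2)
= 0.16·0.27 + 0.25·0.3 + 0.4·0.16 = 0.1822

0.182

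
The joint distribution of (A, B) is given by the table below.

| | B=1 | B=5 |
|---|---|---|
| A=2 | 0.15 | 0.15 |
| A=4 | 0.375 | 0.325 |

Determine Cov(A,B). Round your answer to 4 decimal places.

-0.0600

E[A] = 3.4,  E[B] = 2.9
E[AB] = 9.8
Cov(A,B) = E[AB] − E[A]E[B] = 9.8 − (3.4)(2.9) = -0.06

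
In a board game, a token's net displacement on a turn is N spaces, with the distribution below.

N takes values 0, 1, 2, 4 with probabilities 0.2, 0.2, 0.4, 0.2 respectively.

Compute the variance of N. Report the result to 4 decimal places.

1.7600

E[N] = (0)(0.2) + (1)(0.2) + (2)(0.4) + (4)(0.2) = 1.8
E[N²] = (0)²(0.2) + (1)²(0.2) + (2)²(0.4) + (4)²(0.2) = 5
Var(N) = E[N²] − (E[N])² = 5 − (1.8)² = 1.76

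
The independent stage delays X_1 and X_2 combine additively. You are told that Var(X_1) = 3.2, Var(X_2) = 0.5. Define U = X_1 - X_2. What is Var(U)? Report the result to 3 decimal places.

By independence, Var(U) = (1)²Var(X_1) + (-1)²Var(X_2)
= (1)²·3.2 + (-1)²·0.5 = 3.7

3.700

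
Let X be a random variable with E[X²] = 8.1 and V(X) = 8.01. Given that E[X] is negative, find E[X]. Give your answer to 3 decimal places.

(E[X])² = E[X²] − V(X) = 8.1 − 8.01 = 0.09
E[X] = −√0.09 = -0.3

-0.300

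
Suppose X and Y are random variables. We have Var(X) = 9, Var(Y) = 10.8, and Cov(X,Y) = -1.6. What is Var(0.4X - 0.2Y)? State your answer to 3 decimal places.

Var(0.4X - 0.2Y) = (0.4)²·Var(X) + (-0.2)²·Var(Y) + 2·(0.4)·(-0.2)·Cov(X,Y)
= 0.16·9 + 0.04·10.8 + -0.16·-1.6 = 2.128

2.128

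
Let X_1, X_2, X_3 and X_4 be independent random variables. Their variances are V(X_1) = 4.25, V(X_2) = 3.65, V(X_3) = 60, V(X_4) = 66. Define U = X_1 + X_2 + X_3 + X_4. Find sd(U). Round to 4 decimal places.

By independence, V(U) = (1)²V(X_1) + (1)²V(X_2) + (1)²V(X_3) + (1)²V(X_4)
= (1)²·4.25 + (1)²·3.65 + (1)²·60 + (1)²·66 = 133.9
sd(U) = √133.9 ≈ 11.5715

11.5715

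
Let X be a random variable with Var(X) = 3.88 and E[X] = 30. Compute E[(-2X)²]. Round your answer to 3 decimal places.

E[-2X] = -2·30 = -60
Var(-2X) = (-2)²·3.88 = 15.52
E[(-2X)²] = Var((-2X)) + (E[(-2X)])² = 15.52 + (-60)² = 3615.52

3615.520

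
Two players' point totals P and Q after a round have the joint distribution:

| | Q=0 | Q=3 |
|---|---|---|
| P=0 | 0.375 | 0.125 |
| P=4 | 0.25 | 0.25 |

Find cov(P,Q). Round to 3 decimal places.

E[P] = 2,  E[Q] = 1.125
E[PQ] = 3
cov(P,Q) = E[PQ] − E[P]E[Q] = 3 − (2)(1.125) = 0.75

0.750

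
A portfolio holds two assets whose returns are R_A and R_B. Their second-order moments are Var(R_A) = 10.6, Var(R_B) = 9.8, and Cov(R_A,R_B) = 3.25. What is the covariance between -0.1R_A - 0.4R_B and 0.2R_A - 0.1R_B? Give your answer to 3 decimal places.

-0.048

Cov(-0.1R_A - 0.4R_B, 0.2R_A - 0.1R_B) = (-0.1)(0.2)Var(R_A) + (-0.4)(-0.1)Var(R_B) + [(-0.1)(-0.1) + (-0.4)(0.2)]Cov(R_A,R_B)
= -0.02·10.6 + 0.04·9.8 + -0.07·3.25 = -0.0475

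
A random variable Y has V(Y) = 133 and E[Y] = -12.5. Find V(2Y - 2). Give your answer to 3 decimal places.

V(2Y - 2) = (2)²·V(Y) = 4·133 = 532

532.000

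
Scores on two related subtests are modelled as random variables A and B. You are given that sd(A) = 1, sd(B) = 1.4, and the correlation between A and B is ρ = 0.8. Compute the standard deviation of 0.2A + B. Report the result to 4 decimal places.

1.5646

V(A) = (1)² = 1;  V(B) = (1.4)² = 1.96
cov(A,B) = ρ·sd(A)·sd(B) = 0.8·1·1.4 = 1.12
V(0.2A + B) = (0.2)²·V(A) + (1)²·V(B) + 2·(0.2)·(1)·cov(A,B)
= 0.04·1 + 1·1.96 + 0.4·1.12 = 2.448
sd(0.2A + B) = √2.448 ≈ 1.5646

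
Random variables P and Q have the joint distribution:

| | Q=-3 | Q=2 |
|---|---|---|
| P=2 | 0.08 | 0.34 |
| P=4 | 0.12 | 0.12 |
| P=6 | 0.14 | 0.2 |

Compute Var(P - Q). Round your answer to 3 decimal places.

10.368

E[P] = 3.84,  E[Q] = 0.3,  E[PQ] = 0.28
Var(P) = 17.76 − (3.84)² = 3.0144;  Var(Q) = 5.7 − (0.3)² = 5.61
Cov(P,Q) = 0.28 − (3.84)(0.3) = -0.872
Var(P - Q) = (1)²·3.0144 + (-1)²·5.61 + 2·(1)·(-1)·-0.872 = 10.3684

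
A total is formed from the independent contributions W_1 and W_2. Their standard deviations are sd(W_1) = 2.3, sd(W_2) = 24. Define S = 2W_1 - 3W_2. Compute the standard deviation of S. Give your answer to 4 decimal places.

Var(W_1) = 5.29, Var(W_2) = 576
By independence, Var(S) = (2)²Var(W_1) + (-3)²Var(W_2)
= (2)²·5.29 + (-3)²·576 = 5205.16
sd(S) = √5205.16 ≈ 72.1468

72.1468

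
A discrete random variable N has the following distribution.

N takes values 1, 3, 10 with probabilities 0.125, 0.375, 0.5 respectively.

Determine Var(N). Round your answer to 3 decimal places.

E[N] = (1)(0.125) + (3)(0.375) + (10)(0.5) = 6.25
E[N²] = (1)²(0.125) + (3)²(0.375) + (10)²(0.5) = 53.5
Var(N) = E[N²] − (E[N])² = 53.5 − (6.25)² = 14.4375

14.438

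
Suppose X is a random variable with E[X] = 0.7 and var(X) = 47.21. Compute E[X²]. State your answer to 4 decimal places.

E[X²] = var(X) + (E[X])² = 47.21 + (0.7)² = 47.7

47.7000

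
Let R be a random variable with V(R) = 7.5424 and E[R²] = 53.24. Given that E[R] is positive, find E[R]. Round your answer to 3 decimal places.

(E[R])² = E[R²] − V(R) = 53.24 − 7.5424 = 45.6976
E[R] = √45.6976 = 6.76

6.760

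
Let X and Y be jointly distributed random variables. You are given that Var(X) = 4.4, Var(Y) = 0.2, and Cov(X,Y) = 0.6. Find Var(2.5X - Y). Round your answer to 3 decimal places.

24.700

Var(2.5X - Y) = (2.5)²·Var(X) + (-1)²·Var(Y) + 2·(2.5)·(-1)·Cov(X,Y)
= 6.25·4.4 + 1·0.2 + -5·0.6 = 24.7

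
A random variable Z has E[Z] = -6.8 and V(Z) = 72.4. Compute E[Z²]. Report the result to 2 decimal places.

E[Z²] = V(Z) + (E[Z])² = 72.4 + (-6.8)² = 118.64

118.64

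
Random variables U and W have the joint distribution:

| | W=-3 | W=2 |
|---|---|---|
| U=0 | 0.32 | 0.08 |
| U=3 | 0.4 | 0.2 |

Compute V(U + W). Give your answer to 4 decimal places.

8.1600

E[U] = 1.8,  E[W] = -1.6,  E[UW] = -2.4
V(U) = 5.4 − (1.8)² = 2.16;  V(W) = 7.6 − (-1.6)² = 5.04
Cov(U,W) = -2.4 − (1.8)(-1.6) = 0.48
V(U + W) = (1)²·2.16 + (1)²·5.04 + 2·(1)·(1)·0.48 = 8.16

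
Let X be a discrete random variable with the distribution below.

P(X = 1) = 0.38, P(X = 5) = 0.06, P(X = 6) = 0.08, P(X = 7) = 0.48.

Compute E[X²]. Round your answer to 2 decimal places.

28.28

E[X²] = (1)²(0.38) + (5)²(0.06) + (6)²(0.08) + (7)²(0.48) = 28.28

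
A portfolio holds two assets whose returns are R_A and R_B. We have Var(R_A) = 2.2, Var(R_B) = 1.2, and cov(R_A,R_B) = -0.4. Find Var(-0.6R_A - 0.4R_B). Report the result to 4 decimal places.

Var(-0.6R_A - 0.4R_B) = (-0.6)²·Var(R_A) + (-0.4)²·Var(R_B) + 2·(-0.6)·(-0.4)·cov(R_A,R_B)
= 0.36·2.2 + 0.16·1.2 + 0.48·-0.4 = 0.792

0.7920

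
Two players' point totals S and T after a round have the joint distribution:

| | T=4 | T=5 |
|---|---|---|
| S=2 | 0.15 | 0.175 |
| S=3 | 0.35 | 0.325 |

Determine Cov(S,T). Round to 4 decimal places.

E[S] = 2.675,  E[T] = 4.5
E[ST] = 12.025
Cov(S,T) = E[ST] − E[S]E[T] = 12.025 − (2.675)(4.5) = -0.0125

-0.0125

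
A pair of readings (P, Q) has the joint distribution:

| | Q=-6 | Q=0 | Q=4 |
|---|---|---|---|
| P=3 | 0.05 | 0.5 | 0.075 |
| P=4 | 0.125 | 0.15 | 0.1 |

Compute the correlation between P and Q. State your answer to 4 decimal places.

-0.1508

E[P] = 3.375,  E[Q] = -0.35
E[PQ] = -1.4
Cov(P,Q) = E[PQ] − E[P]E[Q] = -1.4 − (3.375)(-0.35) = -0.21875
Var(P) = 0.234375,  Var(Q) = 8.9775
ρ = -0.21875 / √(0.234375·8.9775) ≈ -0.1508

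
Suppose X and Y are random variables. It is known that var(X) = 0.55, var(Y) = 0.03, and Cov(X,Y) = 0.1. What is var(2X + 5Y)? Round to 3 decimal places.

4.950

var(2X + 5Y) = (2)²·var(X) + (5)²·var(Y) + 2·(2)·(5)·Cov(X,Y)
= 4·0.55 + 25·0.03 + 20·0.1 = 4.95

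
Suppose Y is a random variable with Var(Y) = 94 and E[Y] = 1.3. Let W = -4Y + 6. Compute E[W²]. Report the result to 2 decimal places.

E[-4Y + 6] = -4·1.3 + 6 = 0.8
Var(-4Y + 6) = (-4)²·94 = 1504
E[W²] = Var(W) + (E[W])² = 1504 + (0.8)² = 1504.64

1504.64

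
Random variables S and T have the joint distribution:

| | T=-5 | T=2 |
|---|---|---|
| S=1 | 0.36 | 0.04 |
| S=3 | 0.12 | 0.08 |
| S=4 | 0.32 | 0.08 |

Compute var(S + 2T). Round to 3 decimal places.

35.440

E[S] = 2.6,  E[T] = -3.6,  E[ST] = -8.8
var(S) = 8.6 − (2.6)² = 1.84;  var(T) = 20.8 − (-3.6)² = 7.84
cov(S,T) = -8.8 − (2.6)(-3.6) = 0.56
var(S + 2T) = (1)²·1.84 + (2)²·7.84 + 2·(1)·(2)·0.56 = 35.44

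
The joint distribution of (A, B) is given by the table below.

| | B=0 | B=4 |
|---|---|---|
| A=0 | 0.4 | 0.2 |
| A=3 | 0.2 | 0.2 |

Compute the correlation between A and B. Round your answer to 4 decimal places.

0.1667

E[A] = 1.2,  E[B] = 1.6
E[AB] = 2.4
Cov(A,B) = E[AB] − E[A]E[B] = 2.4 − (1.2)(1.6) = 0.48
Var(A) = 2.16,  Var(B) = 3.84
ρ = 0.48 / √(2.16·3.84) ≈ 0.1667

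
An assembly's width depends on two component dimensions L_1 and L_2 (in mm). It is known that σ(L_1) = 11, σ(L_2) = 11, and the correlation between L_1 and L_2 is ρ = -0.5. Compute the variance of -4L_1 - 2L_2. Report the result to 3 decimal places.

1452.000

V(L_1) = (11)² = 121;  V(L_2) = (11)² = 121
Cov(L_1,L_2) = ρ·σ(L_1)·σ(L_2) = -0.5·11·11 = -60.5
V(-4L_1 - 2L_2) = (-4)²·V(L_1) + (-2)²·V(L_2) + 2·(-4)·(-2)·Cov(L_1,L_2)
= 16·121 + 4·121 + 16·-60.5 = 1452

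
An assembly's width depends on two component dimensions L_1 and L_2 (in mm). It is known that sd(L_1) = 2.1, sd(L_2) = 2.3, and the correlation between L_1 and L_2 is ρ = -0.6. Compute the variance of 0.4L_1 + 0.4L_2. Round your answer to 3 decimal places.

0.625

Var(L_1) = (2.1)² = 4.41;  Var(L_2) = (2.3)² = 5.29
Cov(L_1,L_2) = ρ·sd(L_1)·sd(L_2) = -0.6·2.1·2.3 = -2.898
Var(0.4L_1 + 0.4L_2) = (0.4)²·Var(L_1) + (0.4)²·Var(L_2) + 2·(0.4)·(0.4)·Cov(L_1,L_2)
= 0.16·4.41 + 0.16·5.29 + 0.32·-2.898 = 0.62464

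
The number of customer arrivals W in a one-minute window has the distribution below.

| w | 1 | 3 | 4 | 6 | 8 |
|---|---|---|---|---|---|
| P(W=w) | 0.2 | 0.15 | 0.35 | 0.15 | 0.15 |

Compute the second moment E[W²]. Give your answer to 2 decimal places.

22.15

E[W²] = (1)²(0.2) + (3)²(0.15) + (4)²(0.35) + (6)²(0.15) + (8)²(0.15) = 22.15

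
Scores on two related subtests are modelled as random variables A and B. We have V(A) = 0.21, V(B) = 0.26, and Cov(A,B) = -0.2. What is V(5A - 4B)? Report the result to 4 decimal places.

V(5A - 4B) = (5)²·V(A) + (-4)²·V(B) + 2·(5)·(-4)·Cov(A,B)
= 25·0.21 + 16·0.26 + -40·-0.2 = 17.41

17.4100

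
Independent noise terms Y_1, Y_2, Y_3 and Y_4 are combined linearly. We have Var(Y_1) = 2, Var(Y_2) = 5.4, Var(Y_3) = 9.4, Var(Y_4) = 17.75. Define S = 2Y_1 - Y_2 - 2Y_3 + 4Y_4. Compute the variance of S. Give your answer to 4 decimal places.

335.0000

By independence, Var(S) = (2)²Var(Y_1) + (-1)²Var(Y_2) + (-2)²Var(Y_3) + (4)²Var(Y_4)
= (2)²·2 + (-1)²·5.4 + (-2)²·9.4 + (4)²·17.75 = 335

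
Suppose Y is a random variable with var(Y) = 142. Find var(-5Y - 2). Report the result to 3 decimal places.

var(-5Y - 2) = (-5)²·var(Y) = 25·142 = 3550

3550.000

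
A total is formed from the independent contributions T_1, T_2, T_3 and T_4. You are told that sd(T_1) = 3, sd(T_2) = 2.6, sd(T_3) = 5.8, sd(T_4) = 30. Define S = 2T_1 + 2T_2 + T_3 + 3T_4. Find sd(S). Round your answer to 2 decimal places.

90.54

var(T_1) = 9, var(T_2) = 6.76, var(T_3) = 33.64, var(T_4) = 900
By independence, var(S) = (2)²var(T_1) + (2)²var(T_2) + (1)²var(T_3) + (3)²var(T_4)
= (2)²·9 + (2)²·6.76 + (1)²·33.64 + (3)²·900 = 8196.68
sd(S) = √8196.68 ≈ 90.54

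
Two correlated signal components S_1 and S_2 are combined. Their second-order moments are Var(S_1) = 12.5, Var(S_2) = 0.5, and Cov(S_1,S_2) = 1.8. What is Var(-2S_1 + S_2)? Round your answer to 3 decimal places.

43.300

Var(-2S_1 + S_2) = (-2)²·Var(S_1) + (1)²·Var(S_2) + 2·(-2)·(1)·Cov(S_1,S_2)
= 4·12.5 + 1·0.5 + -4·1.8 = 43.3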